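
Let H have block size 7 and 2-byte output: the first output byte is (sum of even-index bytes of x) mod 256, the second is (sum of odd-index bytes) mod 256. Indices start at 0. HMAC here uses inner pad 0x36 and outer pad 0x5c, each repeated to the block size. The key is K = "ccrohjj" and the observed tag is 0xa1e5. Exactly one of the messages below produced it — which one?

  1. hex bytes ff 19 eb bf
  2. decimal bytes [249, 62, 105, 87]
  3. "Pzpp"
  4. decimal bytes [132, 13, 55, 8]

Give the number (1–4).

3

Key "ccrohjj" = 63 63 72 6f 68 6a 6a is exactly B = 7 bytes: K' = 63 63 72 6f 68 6a 6a.
K' ⊕ ipad = 55 55 44 59 5e 5c 5c; K' ⊕ opad = 3f 3f 2e 33 34 36 36.
m1: inner = H(55 55 44 59 5e 5c 5c ff 19 eb bf) = 2b f4; tag = H(3f 3f 2e 33 34 36 36 2b f4) = cbd3
m2: inner = H(55 55 44 59 5e 5c 5c f9 3e 69 57) = e8 6c; tag = H(3f 3f 2e 33 34 36 36 e8 6c) = 4390
m3: inner = H(55 55 44 59 5e 5c 5c 50 7a 70 70) = 3d ca; tag = H(3f 3f 2e 33 34 36 36 3d ca) = a1e5 ← matches
m4: inner = H(55 55 44 59 5e 5c 5c 84 0d 37 08) = 68 c5; tag = H(3f 3f 2e 33 34 36 36 68 c5) = 9c10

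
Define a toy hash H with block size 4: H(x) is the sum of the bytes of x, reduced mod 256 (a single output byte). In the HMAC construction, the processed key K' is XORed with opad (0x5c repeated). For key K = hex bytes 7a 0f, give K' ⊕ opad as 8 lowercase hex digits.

26535c5c

Key hex bytes 7a 0f is 2 bytes ≤ B = 4; zero-pad to 4 bytes: K' = 7a 0f 00 00.
XOR each byte with 0x5c: 7a⊕5c=26, 0f⊕5c=53, 00⊕5c=5c, 00⊕5c=5c.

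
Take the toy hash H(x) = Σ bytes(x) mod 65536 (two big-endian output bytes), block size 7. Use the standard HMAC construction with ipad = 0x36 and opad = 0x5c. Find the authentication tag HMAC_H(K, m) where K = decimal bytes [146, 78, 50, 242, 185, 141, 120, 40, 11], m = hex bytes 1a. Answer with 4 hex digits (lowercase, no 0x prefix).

02f6

Key decimal bytes [146, 78, 50, 242, 185, 141, 120, 40, 11] = 92 4e 32 f2 b9 8d 78 28 0b is 9 bytes > B = 7, so hash it first: H(key) = 03 f5, then zero-pad to 7 bytes: K' = 03 f5 00 00 00 00 00.
K' ⊕ ipad = 35 c3 36 36 36 36 36.  K' ⊕ opad = 5f a9 5c 5c 5c 5c 5c.
Inner input = (K'⊕ipad) ∥ m = 35 c3 36 36 36 36 36 ∥ 1a.
Inner hash: sum = 53+195+54+54+54+54+54+26 = 544 → 02 20.
Outer input = (K'⊕opad) ∥ inner = 5f a9 5c 5c 5c 5c 5c ∥ 02 20.
Outer hash (tag): sum = 95+169+92+92+92+92+92+2+32 = 758 → 02 f6.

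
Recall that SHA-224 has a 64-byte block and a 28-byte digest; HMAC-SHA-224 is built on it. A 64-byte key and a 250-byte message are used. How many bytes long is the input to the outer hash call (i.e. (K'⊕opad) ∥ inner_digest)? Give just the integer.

Key is 64 ≤ 64 bytes, zero-padded: |K'| = 64.
Outer input = (K'⊕opad) ∥ H(inner) → 64 + 28 = 92 bytes.

92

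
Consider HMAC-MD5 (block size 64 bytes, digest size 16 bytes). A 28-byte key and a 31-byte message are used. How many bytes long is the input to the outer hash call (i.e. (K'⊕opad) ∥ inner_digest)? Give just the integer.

Key is 28 ≤ 64 bytes, zero-padded: |K'| = 64.
Outer input = (K'⊕opad) ∥ H(inner) → 64 + 16 = 80 bytes.

80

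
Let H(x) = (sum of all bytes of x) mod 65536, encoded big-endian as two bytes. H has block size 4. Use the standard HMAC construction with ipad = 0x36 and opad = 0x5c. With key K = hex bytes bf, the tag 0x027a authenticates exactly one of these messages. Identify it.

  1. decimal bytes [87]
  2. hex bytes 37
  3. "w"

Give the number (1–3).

1

Key hex bytes bf is 1 byte ≤ B = 4; zero-pad to 4 bytes: K' = bf 00 00 00.
K' ⊕ ipad = 89 36 36 36; K' ⊕ opad = e3 5c 5c 5c.
m1: inner = H(89 36 36 36 57) = 01 82; tag = H(e3 5c 5c 5c 01 82) = 027a ← matches
m2: inner = H(89 36 36 36 37) = 01 62; tag = H(e3 5c 5c 5c 01 62) = 025a
m3: inner = H(89 36 36 36 77) = 01 a2; tag = H(e3 5c 5c 5c 01 a2) = 029a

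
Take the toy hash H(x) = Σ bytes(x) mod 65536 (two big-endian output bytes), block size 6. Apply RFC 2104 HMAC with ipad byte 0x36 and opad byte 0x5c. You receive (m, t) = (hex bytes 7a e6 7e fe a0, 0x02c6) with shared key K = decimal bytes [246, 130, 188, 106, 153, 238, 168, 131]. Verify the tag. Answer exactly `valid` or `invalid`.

Key decimal bytes [246, 130, 188, 106, 153, 238, 168, 131] = f6 82 bc 6a 99 ee a8 83 is 8 bytes > B = 6, so hash it first: H(key) = 05 50, then zero-pad to 6 bytes: K' = 05 50 00 00 00 00.
K' ⊕ ipad = 33 66 36 36 36 36; K' ⊕ opad = 59 0c 5c 5c 5c 5c.
Inner hash: sum = 51+102+54+54+54+54+122+230+126+254+160 = 1261 → 04 ed.
Outer hash (recomputed tag): sum = 89+12+92+92+92+92+4+237 = 710 → 02 c6.
Recomputed tag = 02c6; claimed = 02c6 → match.

valid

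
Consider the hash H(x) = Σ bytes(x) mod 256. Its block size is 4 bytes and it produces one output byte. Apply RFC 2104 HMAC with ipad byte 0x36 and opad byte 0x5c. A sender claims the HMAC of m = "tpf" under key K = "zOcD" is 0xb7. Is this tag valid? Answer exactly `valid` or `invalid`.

Key "zOcD" = 7a 4f 63 44 is exactly B = 4 bytes: K' = 7a 4f 63 44.
K' ⊕ ipad = 4c 79 55 72; K' ⊕ opad = 26 13 3f 18.
Inner hash: sum = 76+121+85+114+116+112+102 = 726; mod 256 = 214 → d6.
Outer hash (recomputed tag): sum = 38+19+63+24+214 = 358; mod 256 = 102 → 66.
Recomputed tag = 66; claimed = b7 → mismatch.

invalid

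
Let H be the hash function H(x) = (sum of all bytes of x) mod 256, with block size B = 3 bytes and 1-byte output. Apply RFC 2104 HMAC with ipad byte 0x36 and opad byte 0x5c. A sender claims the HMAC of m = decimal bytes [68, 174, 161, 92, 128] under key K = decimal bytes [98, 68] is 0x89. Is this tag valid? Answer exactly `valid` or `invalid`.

invalid

Key decimal bytes [98, 68] = 62 44 is 2 bytes ≤ B = 3; zero-pad to 3 bytes: K' = 62 44 00.
K' ⊕ ipad = 54 72 36; K' ⊕ opad = 3e 18 5c.
Inner hash: sum = 84+114+54+68+174+161+92+128 = 875; mod 256 = 107 → 6b.
Outer hash (recomputed tag): sum = 62+24+92+107 = 285; mod 256 = 29 → 1d.
Recomputed tag = 1d; claimed = 89 → mismatch.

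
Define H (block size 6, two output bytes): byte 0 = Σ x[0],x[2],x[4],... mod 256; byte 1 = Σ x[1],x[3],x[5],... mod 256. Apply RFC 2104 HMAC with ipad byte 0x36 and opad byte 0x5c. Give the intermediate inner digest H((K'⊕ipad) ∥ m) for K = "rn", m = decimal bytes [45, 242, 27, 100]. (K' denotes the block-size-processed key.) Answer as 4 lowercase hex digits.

Key "rn" = 72 6e is 2 bytes ≤ B = 6; zero-pad to 6 bytes: K' = 72 6e 00 00 00 00.
K' ⊕ ipad = 44 58 36 36 36 36.
Inner input = 44 58 36 36 36 36 ∥ 2d f2 1b 64.
Inner hash: even-index sum = 248 mod 256 = 248; odd-index sum = 538 mod 256 = 26 → f8 1a.

f81a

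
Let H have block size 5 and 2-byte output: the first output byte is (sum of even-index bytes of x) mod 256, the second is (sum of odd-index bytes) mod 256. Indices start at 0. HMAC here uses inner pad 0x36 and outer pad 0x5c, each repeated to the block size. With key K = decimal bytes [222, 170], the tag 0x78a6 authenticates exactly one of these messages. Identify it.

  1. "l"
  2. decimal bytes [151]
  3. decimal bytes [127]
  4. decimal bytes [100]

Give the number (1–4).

1

Key decimal bytes [222, 170] = de aa is 2 bytes ≤ B = 5; zero-pad to 5 bytes: K' = de aa 00 00 00.
K' ⊕ ipad = e8 9c 36 36 36; K' ⊕ opad = 82 f6 5c 5c 5c.
m1: inner = H(e8 9c 36 36 36 6c) = 54 3e; tag = H(82 f6 5c 5c 5c 54 3e) = 78a6 ← matches
m2: inner = H(e8 9c 36 36 36 97) = 54 69; tag = H(82 f6 5c 5c 5c 54 69) = a3a6
m3: inner = H(e8 9c 36 36 36 7f) = 54 51; tag = H(82 f6 5c 5c 5c 54 51) = 8ba6
m4: inner = H(e8 9c 36 36 36 64) = 54 36; tag = H(82 f6 5c 5c 5c 54 36) = 70a6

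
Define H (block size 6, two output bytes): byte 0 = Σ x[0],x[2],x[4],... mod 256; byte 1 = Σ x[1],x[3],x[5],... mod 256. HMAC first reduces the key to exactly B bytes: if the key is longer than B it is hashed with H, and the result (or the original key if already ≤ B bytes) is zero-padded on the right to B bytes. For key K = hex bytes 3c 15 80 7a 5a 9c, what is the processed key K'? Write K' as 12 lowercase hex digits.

Key hex bytes 3c 15 80 7a 5a 9c is exactly B = 6 bytes: K' = 3c 15 80 7a 5a 9c.

3c15807a5a9c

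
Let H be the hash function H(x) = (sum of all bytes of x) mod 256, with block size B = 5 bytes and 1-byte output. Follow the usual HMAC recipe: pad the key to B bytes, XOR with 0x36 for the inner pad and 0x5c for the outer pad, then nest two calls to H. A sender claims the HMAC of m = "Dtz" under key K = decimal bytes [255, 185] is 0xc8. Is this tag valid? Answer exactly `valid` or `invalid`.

valid

Key decimal bytes [255, 185] = ff b9 is 2 bytes ≤ B = 5; zero-pad to 5 bytes: K' = ff b9 00 00 00.
K' ⊕ ipad = c9 8f 36 36 36; K' ⊕ opad = a3 e5 5c 5c 5c.
Inner hash: sum = 201+143+54+54+54+68+116+122 = 812; mod 256 = 44 → 2c.
Outer hash (recomputed tag): sum = 163+229+92+92+92+44 = 712; mod 256 = 200 → c8.
Recomputed tag = c8; claimed = c8 → match.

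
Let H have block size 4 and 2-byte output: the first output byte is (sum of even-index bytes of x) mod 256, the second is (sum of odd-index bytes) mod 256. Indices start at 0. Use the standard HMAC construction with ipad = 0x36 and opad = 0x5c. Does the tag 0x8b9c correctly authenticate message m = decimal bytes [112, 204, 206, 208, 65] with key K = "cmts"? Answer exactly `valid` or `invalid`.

invalid

Key "cmts" = 63 6d 74 73 is exactly B = 4 bytes: K' = 63 6d 74 73.
K' ⊕ ipad = 55 5b 42 45; K' ⊕ opad = 3f 31 28 2f.
Inner hash: even-index sum = 534 mod 256 = 22; odd-index sum = 572 mod 256 = 60 → 16 3c.
Outer hash (recomputed tag): even-index sum = 125 mod 256 = 125; odd-index sum = 156 mod 256 = 156 → 7d 9c.
Recomputed tag = 7d9c; claimed = 8b9c → mismatch.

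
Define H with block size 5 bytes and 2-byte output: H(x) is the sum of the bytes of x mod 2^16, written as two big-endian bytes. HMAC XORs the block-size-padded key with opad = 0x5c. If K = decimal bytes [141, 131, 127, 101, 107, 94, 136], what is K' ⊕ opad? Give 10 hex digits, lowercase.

Key decimal bytes [141, 131, 127, 101, 107, 94, 136] = 8d 83 7f 65 6b 5e 88 is 7 bytes > B = 5, so hash it first: H(key) = 03 45, then zero-pad to 5 bytes: K' = 03 45 00 00 00.
XOR each byte with 0x5c: 03⊕5c=5f, 45⊕5c=19, 00⊕5c=5c, 00⊕5c=5c, 00⊕5c=5c.

5f195c5c5c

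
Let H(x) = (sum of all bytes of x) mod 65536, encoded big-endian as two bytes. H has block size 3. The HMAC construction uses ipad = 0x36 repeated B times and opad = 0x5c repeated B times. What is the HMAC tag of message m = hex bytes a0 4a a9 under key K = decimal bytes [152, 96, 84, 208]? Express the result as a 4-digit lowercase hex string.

Key decimal bytes [152, 96, 84, 208] = 98 60 54 d0 is 4 bytes > B = 3, so hash it first: H(key) = 02 1c, then zero-pad to 3 bytes: K' = 02 1c 00.
K' ⊕ ipad = 34 2a 36.  K' ⊕ opad = 5e 40 5c.
Inner input = (K'⊕ipad) ∥ m = 34 2a 36 ∥ a0 4a a9.
Inner hash: sum = 52+42+54+160+74+169 = 551 → 02 27.
Outer input = (K'⊕opad) ∥ inner = 5e 40 5c ∥ 02 27.
Outer hash (tag): sum = 94+64+92+2+39 = 291 → 01 23.

0123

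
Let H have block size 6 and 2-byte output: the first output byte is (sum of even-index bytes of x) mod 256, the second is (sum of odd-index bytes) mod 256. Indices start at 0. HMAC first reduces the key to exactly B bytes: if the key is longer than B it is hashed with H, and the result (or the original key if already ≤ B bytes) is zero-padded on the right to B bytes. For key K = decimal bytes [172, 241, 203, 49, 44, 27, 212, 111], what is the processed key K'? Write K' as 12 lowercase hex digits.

77ac00000000

|K| = 8 > B = 6, so first hash the key.
H(K): even-index sum = 631 mod 256 = 119; odd-index sum = 428 mod 256 = 172 → 77 ac.
Zero-pad H(K) = 77 ac to 6 bytes: K' = 77 ac 00 00 00 00.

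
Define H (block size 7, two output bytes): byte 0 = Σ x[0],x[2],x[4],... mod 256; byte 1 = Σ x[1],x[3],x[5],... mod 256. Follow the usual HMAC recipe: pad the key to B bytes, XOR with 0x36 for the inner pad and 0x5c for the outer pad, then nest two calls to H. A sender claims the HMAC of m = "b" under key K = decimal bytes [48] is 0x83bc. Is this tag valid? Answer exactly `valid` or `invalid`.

Key decimal bytes [48] = 30 is 1 byte ≤ B = 7; zero-pad to 7 bytes: K' = 30 00 00 00 00 00 00.
K' ⊕ ipad = 06 36 36 36 36 36 36; K' ⊕ opad = 6c 5c 5c 5c 5c 5c 5c.
Inner hash: even-index sum = 168 mod 256 = 168; odd-index sum = 260 mod 256 = 4 → a8 04.
Outer hash (recomputed tag): even-index sum = 388 mod 256 = 132; odd-index sum = 444 mod 256 = 188 → 84 bc.
Recomputed tag = 84bc; claimed = 83bc → mismatch.

invalid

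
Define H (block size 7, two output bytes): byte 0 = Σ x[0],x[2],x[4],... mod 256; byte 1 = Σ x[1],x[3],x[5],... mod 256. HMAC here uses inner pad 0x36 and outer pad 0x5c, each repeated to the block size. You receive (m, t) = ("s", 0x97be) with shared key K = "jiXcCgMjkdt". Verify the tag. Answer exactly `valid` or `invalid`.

valid

Key "jiXcCgMjkdt" = 6a 69 58 63 43 67 4d 6a 6b 64 74 is 11 bytes > B = 7, so hash it first: H(key) = 31 01, then zero-pad to 7 bytes: K' = 31 01 00 00 00 00 00.
K' ⊕ ipad = 07 37 36 36 36 36 36; K' ⊕ opad = 6d 5d 5c 5c 5c 5c 5c.
Inner hash: even-index sum = 169 mod 256 = 169; odd-index sum = 278 mod 256 = 22 → a9 16.
Outer hash (recomputed tag): even-index sum = 407 mod 256 = 151; odd-index sum = 446 mod 256 = 190 → 97 be.
Recomputed tag = 97be; claimed = 97be → match.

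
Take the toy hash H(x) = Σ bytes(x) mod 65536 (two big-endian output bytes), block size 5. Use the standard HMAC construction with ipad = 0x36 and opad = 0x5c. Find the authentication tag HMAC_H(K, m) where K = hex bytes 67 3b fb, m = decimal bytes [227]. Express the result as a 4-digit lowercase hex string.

Key hex bytes 67 3b fb is 3 bytes ≤ B = 5; zero-pad to 5 bytes: K' = 67 3b fb 00 00.
K' ⊕ ipad = 51 0d cd 36 36.  K' ⊕ opad = 3b 67 a7 5c 5c.
Inner input = (K'⊕ipad) ∥ m = 51 0d cd 36 36 ∥ e3.
Inner hash: sum = 81+13+205+54+54+227 = 634 → 02 7a.
Outer input = (K'⊕opad) ∥ inner = 3b 67 a7 5c 5c ∥ 02 7a.
Outer hash (tag): sum = 59+103+167+92+92+2+122 = 637 → 02 7d.

027d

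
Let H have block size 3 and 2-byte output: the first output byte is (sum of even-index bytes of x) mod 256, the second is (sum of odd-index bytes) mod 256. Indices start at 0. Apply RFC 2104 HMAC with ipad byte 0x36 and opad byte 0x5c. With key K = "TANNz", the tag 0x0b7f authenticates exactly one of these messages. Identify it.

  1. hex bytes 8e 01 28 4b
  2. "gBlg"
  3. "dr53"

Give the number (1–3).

Key "TANNz" = 54 41 4e 4e 7a is 5 bytes > B = 3, so hash it first: H(key) = 1c 8f, then zero-pad to 3 bytes: K' = 1c 8f 00.
K' ⊕ ipad = 2a b9 36; K' ⊕ opad = 40 d3 5c.
m1: inner = H(2a b9 36 8e 01 28 4b) = ac 6f; tag = H(40 d3 5c ac 6f) = 0b7f ← matches
m2: inner = H(2a b9 36 67 42 6c 67) = 09 8c; tag = H(40 d3 5c 09 8c) = 28dc
m3: inner = H(2a b9 36 64 72 35 33) = 05 52; tag = H(40 d3 5c 05 52) = eed8

1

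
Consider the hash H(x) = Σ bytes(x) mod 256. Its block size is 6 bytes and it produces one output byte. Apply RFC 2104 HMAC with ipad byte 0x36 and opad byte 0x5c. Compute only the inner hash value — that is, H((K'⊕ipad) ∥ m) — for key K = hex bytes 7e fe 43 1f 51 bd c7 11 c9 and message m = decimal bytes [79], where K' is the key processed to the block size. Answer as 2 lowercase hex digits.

18

Key hex bytes 7e fe 43 1f 51 bd c7 11 c9 is 9 bytes > B = 6, so hash it first: H(key) = 8d, then zero-pad to 6 bytes: K' = 8d 00 00 00 00 00.
K' ⊕ ipad = bb 36 36 36 36 36.
Inner input = bb 36 36 36 36 36 ∥ 4f.
Inner hash: sum = 187+54+54+54+54+54+79 = 536; mod 256 = 24 → 18.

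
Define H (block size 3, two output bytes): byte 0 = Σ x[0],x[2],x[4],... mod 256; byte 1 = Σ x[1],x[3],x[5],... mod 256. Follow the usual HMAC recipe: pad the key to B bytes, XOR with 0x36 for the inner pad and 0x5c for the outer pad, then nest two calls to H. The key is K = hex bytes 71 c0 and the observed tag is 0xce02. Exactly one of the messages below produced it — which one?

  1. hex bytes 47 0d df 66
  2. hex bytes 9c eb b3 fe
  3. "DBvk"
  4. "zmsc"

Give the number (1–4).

Key hex bytes 71 c0 is 2 bytes ≤ B = 3; zero-pad to 3 bytes: K' = 71 c0 00.
K' ⊕ ipad = 47 f6 36; K' ⊕ opad = 2d 9c 5c.
m1: inner = H(47 f6 36 47 0d df 66) = f0 1c; tag = H(2d 9c 5c f0 1c) = a58c
m2: inner = H(47 f6 36 9c eb b3 fe) = 66 45; tag = H(2d 9c 5c 66 45) = ce02 ← matches
m3: inner = H(47 f6 36 44 42 76 6b) = 2a b0; tag = H(2d 9c 5c 2a b0) = 39c6
m4: inner = H(47 f6 36 7a 6d 73 63) = 4d e3; tag = H(2d 9c 5c 4d e3) = 6ce9

2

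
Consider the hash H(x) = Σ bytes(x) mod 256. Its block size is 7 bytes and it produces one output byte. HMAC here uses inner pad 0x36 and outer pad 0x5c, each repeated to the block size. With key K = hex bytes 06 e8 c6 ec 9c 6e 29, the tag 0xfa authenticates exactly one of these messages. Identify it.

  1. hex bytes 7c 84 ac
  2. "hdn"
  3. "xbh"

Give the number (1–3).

Key hex bytes 06 e8 c6 ec 9c 6e 29 is exactly B = 7 bytes: K' = 06 e8 c6 ec 9c 6e 29.
K' ⊕ ipad = 30 de f0 da aa 58 1f; K' ⊕ opad = 5a b4 9a b0 c0 32 75.
m1: inner = H(30 de f0 da aa 58 1f 7c 84 ac) = a5; tag = H(5a b4 9a b0 c0 32 75 a5) = 64
m2: inner = H(30 de f0 da aa 58 1f 68 64 6e) = 33; tag = H(5a b4 9a b0 c0 32 75 33) = f2
m3: inner = H(30 de f0 da aa 58 1f 78 62 68) = 3b; tag = H(5a b4 9a b0 c0 32 75 3b) = fa ← matches

3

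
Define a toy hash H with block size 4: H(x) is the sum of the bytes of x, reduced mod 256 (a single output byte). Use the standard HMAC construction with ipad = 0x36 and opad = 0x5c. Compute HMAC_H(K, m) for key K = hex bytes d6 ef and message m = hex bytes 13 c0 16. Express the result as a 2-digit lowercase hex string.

03

Key hex bytes d6 ef is 2 bytes ≤ B = 4; zero-pad to 4 bytes: K' = d6 ef 00 00.
K' ⊕ ipad = e0 d9 36 36.  K' ⊕ opad = 8a b3 5c 5c.
Inner input = (K'⊕ipad) ∥ m = e0 d9 36 36 ∥ 13 c0 16.
Inner hash: sum = 224+217+54+54+19+192+22 = 782; mod 256 = 14 → 0e.
Outer input = (K'⊕opad) ∥ inner = 8a b3 5c 5c ∥ 0e.
Outer hash (tag): sum = 138+179+92+92+14 = 515; mod 256 = 3 → 03.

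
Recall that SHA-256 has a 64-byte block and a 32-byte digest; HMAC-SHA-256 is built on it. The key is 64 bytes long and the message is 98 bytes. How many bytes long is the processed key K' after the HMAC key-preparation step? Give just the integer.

Key is 64 ≤ 64 bytes, zero-padded: |K'| = 64.

64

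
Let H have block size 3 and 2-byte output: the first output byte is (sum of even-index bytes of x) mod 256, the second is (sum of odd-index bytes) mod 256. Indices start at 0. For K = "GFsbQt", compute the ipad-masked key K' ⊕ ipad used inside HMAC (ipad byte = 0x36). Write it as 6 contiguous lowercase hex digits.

3d2a36

Key "GFsbQt" = 47 46 73 62 51 74 is 6 bytes > B = 3, so hash it first: H(key) = 0b 1c, then zero-pad to 3 bytes: K' = 0b 1c 00.
XOR each byte with 0x36: 0b⊕36=3d, 1c⊕36=2a, 00⊕36=36.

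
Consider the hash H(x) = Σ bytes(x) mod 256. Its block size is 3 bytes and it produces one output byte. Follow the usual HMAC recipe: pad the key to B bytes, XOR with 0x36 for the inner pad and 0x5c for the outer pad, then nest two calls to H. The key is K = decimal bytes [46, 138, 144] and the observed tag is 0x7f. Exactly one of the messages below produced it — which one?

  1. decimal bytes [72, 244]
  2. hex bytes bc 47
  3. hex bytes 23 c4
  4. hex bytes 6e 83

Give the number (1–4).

Key decimal bytes [46, 138, 144] = 2e 8a 90 is exactly B = 3 bytes: K' = 2e 8a 90.
K' ⊕ ipad = 18 bc a6; K' ⊕ opad = 72 d6 cc.
m1: inner = H(18 bc a6 48 f4) = b6; tag = H(72 d6 cc b6) = ca
m2: inner = H(18 bc a6 bc 47) = 7d; tag = H(72 d6 cc 7d) = 91
m3: inner = H(18 bc a6 23 c4) = 61; tag = H(72 d6 cc 61) = 75
m4: inner = H(18 bc a6 6e 83) = 6b; tag = H(72 d6 cc 6b) = 7f ← matches

4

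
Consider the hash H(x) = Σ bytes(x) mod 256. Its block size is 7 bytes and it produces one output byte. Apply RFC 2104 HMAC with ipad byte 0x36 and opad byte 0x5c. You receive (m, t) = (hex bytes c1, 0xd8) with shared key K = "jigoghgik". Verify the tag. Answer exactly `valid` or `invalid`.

invalid

Key "jigoghgik" = 6a 69 67 6f 67 68 67 69 6b is 9 bytes > B = 7, so hash it first: H(key) = b3, then zero-pad to 7 bytes: K' = b3 00 00 00 00 00 00.
K' ⊕ ipad = 85 36 36 36 36 36 36; K' ⊕ opad = ef 5c 5c 5c 5c 5c 5c.
Inner hash: sum = 133+54+54+54+54+54+54+193 = 650; mod 256 = 138 → 8a.
Outer hash (recomputed tag): sum = 239+92+92+92+92+92+92+138 = 929; mod 256 = 161 → a1.
Recomputed tag = a1; claimed = d8 → mismatch.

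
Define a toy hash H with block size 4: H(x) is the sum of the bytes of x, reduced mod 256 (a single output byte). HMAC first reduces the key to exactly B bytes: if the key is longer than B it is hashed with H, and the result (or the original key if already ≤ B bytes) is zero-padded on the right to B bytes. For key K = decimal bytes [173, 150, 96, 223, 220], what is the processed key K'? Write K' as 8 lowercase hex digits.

|K| = 5 > B = 4, so first hash the key.
H(K): sum = 173+150+96+223+220 = 862; mod 256 = 94 → 5e.
Zero-pad H(K) = 5e to 4 bytes: K' = 5e 00 00 00.

5e000000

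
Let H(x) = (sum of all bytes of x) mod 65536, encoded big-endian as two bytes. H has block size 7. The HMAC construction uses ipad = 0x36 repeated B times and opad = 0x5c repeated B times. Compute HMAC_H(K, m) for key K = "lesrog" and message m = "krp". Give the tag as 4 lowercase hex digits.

01f6

Key "lesrog" = 6c 65 73 72 6f 67 is 6 bytes ≤ B = 7; zero-pad to 7 bytes: K' = 6c 65 73 72 6f 67 00.
K' ⊕ ipad = 5a 53 45 44 59 51 36.  K' ⊕ opad = 30 39 2f 2e 33 3b 5c.
Inner input = (K'⊕ipad) ∥ m = 5a 53 45 44 59 51 36 ∥ 6b 72 70.
Inner hash: sum = 90+83+69+68+89+81+54+107+114+112 = 867 → 03 63.
Outer input = (K'⊕opad) ∥ inner = 30 39 2f 2e 33 3b 5c ∥ 03 63.
Outer hash (tag): sum = 48+57+47+46+51+59+92+3+99 = 502 → 01 f6.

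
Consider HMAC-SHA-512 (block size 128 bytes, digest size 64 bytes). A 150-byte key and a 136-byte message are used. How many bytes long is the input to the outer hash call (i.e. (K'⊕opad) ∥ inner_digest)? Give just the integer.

Key is 150 > 128 bytes, so it is hashed to 64 bytes then zero-padded to 128: |K'| = 128.
Outer input = (K'⊕opad) ∥ H(inner) → 128 + 64 = 192 bytes.

192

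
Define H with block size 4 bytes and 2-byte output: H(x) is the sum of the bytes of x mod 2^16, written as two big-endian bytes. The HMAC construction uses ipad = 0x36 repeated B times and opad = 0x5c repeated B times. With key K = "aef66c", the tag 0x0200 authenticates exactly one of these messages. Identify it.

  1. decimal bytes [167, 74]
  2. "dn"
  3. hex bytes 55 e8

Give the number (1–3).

2

Key "aef66c" = 61 65 66 36 36 63 is 6 bytes > B = 4, so hash it first: H(key) = 01 fb, then zero-pad to 4 bytes: K' = 01 fb 00 00.
K' ⊕ ipad = 37 cd 36 36; K' ⊕ opad = 5d a7 5c 5c.
m1: inner = H(37 cd 36 36 a7 4a) = 02 61; tag = H(5d a7 5c 5c 02 61) = 021f
m2: inner = H(37 cd 36 36 64 6e) = 02 42; tag = H(5d a7 5c 5c 02 42) = 0200 ← matches
m3: inner = H(37 cd 36 36 55 e8) = 02 ad; tag = H(5d a7 5c 5c 02 ad) = 026b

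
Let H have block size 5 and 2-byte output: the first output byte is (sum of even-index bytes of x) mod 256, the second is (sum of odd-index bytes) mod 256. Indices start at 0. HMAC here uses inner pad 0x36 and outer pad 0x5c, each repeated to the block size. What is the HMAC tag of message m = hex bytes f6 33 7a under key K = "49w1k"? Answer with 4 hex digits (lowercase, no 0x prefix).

50a5

Key "49w1k" = 34 39 77 31 6b is exactly B = 5 bytes: K' = 34 39 77 31 6b.
K' ⊕ ipad = 02 0f 41 07 5d.  K' ⊕ opad = 68 65 2b 6d 37.
Inner input = (K'⊕ipad) ∥ m = 02 0f 41 07 5d ∥ f6 33 7a.
Inner hash: even-index sum = 211 mod 256 = 211; odd-index sum = 390 mod 256 = 134 → d3 86.
Outer input = (K'⊕opad) ∥ inner = 68 65 2b 6d 37 ∥ d3 86.
Outer hash (tag): even-index sum = 336 mod 256 = 80; odd-index sum = 421 mod 256 = 165 → 50 a5.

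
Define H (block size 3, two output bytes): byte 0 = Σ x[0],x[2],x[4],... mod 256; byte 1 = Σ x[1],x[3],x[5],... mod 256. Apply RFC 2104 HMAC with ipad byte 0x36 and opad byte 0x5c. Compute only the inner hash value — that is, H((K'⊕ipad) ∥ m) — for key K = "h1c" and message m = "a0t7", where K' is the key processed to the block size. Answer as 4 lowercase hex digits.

1adc

Key "h1c" = 68 31 63 is exactly B = 3 bytes: K' = 68 31 63.
K' ⊕ ipad = 5e 07 55.
Inner input = 5e 07 55 ∥ 61 30 74 37.
Inner hash: even-index sum = 282 mod 256 = 26; odd-index sum = 220 mod 256 = 220 → 1a dc.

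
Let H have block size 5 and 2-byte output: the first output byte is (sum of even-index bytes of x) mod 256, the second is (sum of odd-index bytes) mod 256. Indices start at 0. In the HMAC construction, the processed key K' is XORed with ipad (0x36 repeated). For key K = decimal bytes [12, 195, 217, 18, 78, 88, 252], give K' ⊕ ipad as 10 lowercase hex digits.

Key decimal bytes [12, 195, 217, 18, 78, 88, 252] = 0c c3 d9 12 4e 58 fc is 7 bytes > B = 5, so hash it first: H(key) = 2f 2d, then zero-pad to 5 bytes: K' = 2f 2d 00 00 00.
XOR each byte with 0x36: 2f⊕36=19, 2d⊕36=1b, 00⊕36=36, 00⊕36=36, 00⊕36=36.

191b363636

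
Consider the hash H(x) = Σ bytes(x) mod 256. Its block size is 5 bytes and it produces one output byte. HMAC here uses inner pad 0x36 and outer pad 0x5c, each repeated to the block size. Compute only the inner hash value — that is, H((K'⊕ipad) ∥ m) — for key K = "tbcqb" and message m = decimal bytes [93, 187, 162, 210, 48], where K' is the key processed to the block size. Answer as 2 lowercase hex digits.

42

Key "tbcqb" = 74 62 63 71 62 is exactly B = 5 bytes: K' = 74 62 63 71 62.
K' ⊕ ipad = 42 54 55 47 54.
Inner input = 42 54 55 47 54 ∥ 5d bb a2 d2 30.
Inner hash: sum = 66+84+85+71+84+93+187+162+210+48 = 1090; mod 256 = 66 → 42.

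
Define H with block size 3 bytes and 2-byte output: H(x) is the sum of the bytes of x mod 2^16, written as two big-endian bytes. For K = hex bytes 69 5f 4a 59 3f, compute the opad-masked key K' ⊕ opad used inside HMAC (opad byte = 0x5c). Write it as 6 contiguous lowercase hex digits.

5df65c

Key hex bytes 69 5f 4a 59 3f is 5 bytes > B = 3, so hash it first: H(key) = 01 aa, then zero-pad to 3 bytes: K' = 01 aa 00.
XOR each byte with 0x5c: 01⊕5c=5d, aa⊕5c=f6, 00⊕5c=5c.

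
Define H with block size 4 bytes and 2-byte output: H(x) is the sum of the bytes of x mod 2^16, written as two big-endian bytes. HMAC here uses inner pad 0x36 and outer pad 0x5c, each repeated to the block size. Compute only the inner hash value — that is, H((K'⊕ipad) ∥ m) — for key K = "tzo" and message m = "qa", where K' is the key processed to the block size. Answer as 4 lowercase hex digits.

Key "tzo" = 74 7a 6f is 3 bytes ≤ B = 4; zero-pad to 4 bytes: K' = 74 7a 6f 00.
K' ⊕ ipad = 42 4c 59 36.
Inner input = 42 4c 59 36 ∥ 71 61.
Inner hash: sum = 66+76+89+54+113+97 = 495 → 01 ef.

01ef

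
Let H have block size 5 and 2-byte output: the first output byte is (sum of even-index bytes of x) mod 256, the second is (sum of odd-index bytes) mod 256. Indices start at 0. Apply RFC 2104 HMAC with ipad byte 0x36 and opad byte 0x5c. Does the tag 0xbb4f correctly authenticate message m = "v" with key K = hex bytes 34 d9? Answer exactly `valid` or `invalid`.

valid

Key hex bytes 34 d9 is 2 bytes ≤ B = 5; zero-pad to 5 bytes: K' = 34 d9 00 00 00.
K' ⊕ ipad = 02 ef 36 36 36; K' ⊕ opad = 68 85 5c 5c 5c.
Inner hash: even-index sum = 110 mod 256 = 110; odd-index sum = 411 mod 256 = 155 → 6e 9b.
Outer hash (recomputed tag): even-index sum = 443 mod 256 = 187; odd-index sum = 335 mod 256 = 79 → bb 4f.
Recomputed tag = bb4f; claimed = bb4f → match.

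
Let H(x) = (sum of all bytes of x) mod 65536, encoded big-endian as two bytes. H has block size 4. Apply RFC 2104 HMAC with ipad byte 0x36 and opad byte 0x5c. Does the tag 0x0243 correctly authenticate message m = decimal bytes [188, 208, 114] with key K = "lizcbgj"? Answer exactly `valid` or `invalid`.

Key "lizcbgj" = 6c 69 7a 63 62 67 6a is 7 bytes > B = 4, so hash it first: H(key) = 02 e5, then zero-pad to 4 bytes: K' = 02 e5 00 00.
K' ⊕ ipad = 34 d3 36 36; K' ⊕ opad = 5e b9 5c 5c.
Inner hash: sum = 52+211+54+54+188+208+114 = 881 → 03 71.
Outer hash (recomputed tag): sum = 94+185+92+92+3+113 = 579 → 02 43.
Recomputed tag = 0243; claimed = 0243 → match.

valid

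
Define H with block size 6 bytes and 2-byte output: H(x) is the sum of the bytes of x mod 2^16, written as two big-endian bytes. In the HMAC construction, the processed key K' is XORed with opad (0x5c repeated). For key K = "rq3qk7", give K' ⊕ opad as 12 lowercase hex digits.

2e2d6f2d376b

Key "rq3qk7" = 72 71 33 71 6b 37 is exactly B = 6 bytes: K' = 72 71 33 71 6b 37.
XOR each byte with 0x5c: 72⊕5c=2e, 71⊕5c=2d, 33⊕5c=6f, 71⊕5c=2d, 6b⊕5c=37, 37⊕5c=6b.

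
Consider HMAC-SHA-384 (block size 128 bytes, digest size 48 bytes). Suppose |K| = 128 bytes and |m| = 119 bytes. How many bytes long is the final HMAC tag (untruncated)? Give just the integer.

The tag is one SHA-384 digest: 48 bytes.

48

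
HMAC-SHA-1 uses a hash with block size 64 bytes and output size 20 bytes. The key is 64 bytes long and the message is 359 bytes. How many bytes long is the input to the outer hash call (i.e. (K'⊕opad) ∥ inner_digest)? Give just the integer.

84

Key is 64 ≤ 64 bytes, zero-padded: |K'| = 64.
Outer input = (K'⊕opad) ∥ H(inner) → 64 + 20 = 84 bytes.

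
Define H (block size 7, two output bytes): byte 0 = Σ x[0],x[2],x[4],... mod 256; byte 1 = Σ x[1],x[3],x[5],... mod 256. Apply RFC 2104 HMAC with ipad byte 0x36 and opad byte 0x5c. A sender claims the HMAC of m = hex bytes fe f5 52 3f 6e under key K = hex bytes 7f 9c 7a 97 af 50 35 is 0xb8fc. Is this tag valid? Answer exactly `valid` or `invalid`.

Key hex bytes 7f 9c 7a 97 af 50 35 is exactly B = 7 bytes: K' = 7f 9c 7a 97 af 50 35.
K' ⊕ ipad = 49 aa 4c a1 99 66 03; K' ⊕ opad = 23 c0 26 cb f3 0c 69.
Inner hash: even-index sum = 613 mod 256 = 101; odd-index sum = 879 mod 256 = 111 → 65 6f.
Outer hash (recomputed tag): even-index sum = 532 mod 256 = 20; odd-index sum = 508 mod 256 = 252 → 14 fc.
Recomputed tag = 14fc; claimed = b8fc → mismatch.

invalid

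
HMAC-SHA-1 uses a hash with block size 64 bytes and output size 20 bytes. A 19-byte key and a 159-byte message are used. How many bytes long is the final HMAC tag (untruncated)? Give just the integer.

The tag is one SHA-1 digest: 20 bytes.

20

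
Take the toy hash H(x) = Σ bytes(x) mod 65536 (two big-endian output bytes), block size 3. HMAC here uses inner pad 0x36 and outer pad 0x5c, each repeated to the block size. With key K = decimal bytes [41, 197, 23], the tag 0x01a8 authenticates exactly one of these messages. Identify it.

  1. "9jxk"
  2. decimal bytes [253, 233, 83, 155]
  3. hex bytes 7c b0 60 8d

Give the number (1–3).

3

Key decimal bytes [41, 197, 23] = 29 c5 17 is exactly B = 3 bytes: K' = 29 c5 17.
K' ⊕ ipad = 1f f3 21; K' ⊕ opad = 75 99 4b.
m1: inner = H(1f f3 21 39 6a 78 6b) = 02 b9; tag = H(75 99 4b 02 b9) = 0214
m2: inner = H(1f f3 21 fd e9 53 9b) = 04 07; tag = H(75 99 4b 04 07) = 0164
m3: inner = H(1f f3 21 7c b0 60 8d) = 03 4c; tag = H(75 99 4b 03 4c) = 01a8 ← matches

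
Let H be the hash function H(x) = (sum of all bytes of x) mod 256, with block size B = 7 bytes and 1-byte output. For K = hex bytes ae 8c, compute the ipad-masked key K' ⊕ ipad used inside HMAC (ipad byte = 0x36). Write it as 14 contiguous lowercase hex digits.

Key hex bytes ae 8c is 2 bytes ≤ B = 7; zero-pad to 7 bytes: K' = ae 8c 00 00 00 00 00.
XOR each byte with 0x36: ae⊕36=98, 8c⊕36=ba, 00⊕36=36, 00⊕36=36, 00⊕36=36, 00⊕36=36, 00⊕36=36.

98ba3636363636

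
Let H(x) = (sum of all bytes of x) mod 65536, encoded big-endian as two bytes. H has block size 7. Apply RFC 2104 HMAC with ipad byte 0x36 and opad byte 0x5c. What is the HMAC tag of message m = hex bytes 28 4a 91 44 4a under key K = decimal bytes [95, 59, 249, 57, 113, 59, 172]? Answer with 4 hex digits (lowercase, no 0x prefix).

Key decimal bytes [95, 59, 249, 57, 113, 59, 172] = 5f 3b f9 39 71 3b ac is exactly B = 7 bytes: K' = 5f 3b f9 39 71 3b ac.
K' ⊕ ipad = 69 0d cf 0f 47 0d 9a.  K' ⊕ opad = 03 67 a5 65 2d 67 f0.
Inner input = (K'⊕ipad) ∥ m = 69 0d cf 0f 47 0d 9a ∥ 28 4a 91 44 4a.
Inner hash: sum = 105+13+207+15+71+13+154+40+74+145+68+74 = 979 → 03 d3.
Outer input = (K'⊕opad) ∥ inner = 03 67 a5 65 2d 67 f0 ∥ 03 d3.
Outer hash (tag): sum = 3+103+165+101+45+103+240+3+211 = 974 → 03 ce.

03ce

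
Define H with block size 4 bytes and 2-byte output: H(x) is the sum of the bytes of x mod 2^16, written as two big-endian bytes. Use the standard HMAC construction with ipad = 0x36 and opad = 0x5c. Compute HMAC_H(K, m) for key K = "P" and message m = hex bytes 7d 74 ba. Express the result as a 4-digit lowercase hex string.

01d5

Key "P" = 50 is 1 byte ≤ B = 4; zero-pad to 4 bytes: K' = 50 00 00 00.
K' ⊕ ipad = 66 36 36 36.  K' ⊕ opad = 0c 5c 5c 5c.
Inner input = (K'⊕ipad) ∥ m = 66 36 36 36 ∥ 7d 74 ba.
Inner hash: sum = 102+54+54+54+125+116+186 = 691 → 02 b3.
Outer input = (K'⊕opad) ∥ inner = 0c 5c 5c 5c ∥ 02 b3.
Outer hash (tag): sum = 12+92+92+92+2+179 = 469 → 01 d5.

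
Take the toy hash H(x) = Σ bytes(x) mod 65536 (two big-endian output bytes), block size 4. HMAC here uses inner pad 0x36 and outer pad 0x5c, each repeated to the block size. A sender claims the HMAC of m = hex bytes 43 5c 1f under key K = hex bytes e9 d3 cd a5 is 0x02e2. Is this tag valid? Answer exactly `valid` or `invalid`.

Key hex bytes e9 d3 cd a5 is exactly B = 4 bytes: K' = e9 d3 cd a5.
K' ⊕ ipad = df e5 fb 93; K' ⊕ opad = b5 8f 91 f9.
Inner hash: sum = 223+229+251+147+67+92+31 = 1040 → 04 10.
Outer hash (recomputed tag): sum = 181+143+145+249+4+16 = 738 → 02 e2.
Recomputed tag = 02e2; claimed = 02e2 → match.

valid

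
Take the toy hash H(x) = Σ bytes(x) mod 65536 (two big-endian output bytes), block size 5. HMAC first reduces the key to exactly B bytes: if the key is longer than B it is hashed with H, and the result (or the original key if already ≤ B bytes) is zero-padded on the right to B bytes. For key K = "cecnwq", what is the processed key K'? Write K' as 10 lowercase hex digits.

0281000000

|K| = 6 > B = 5, so first hash the key.
H(K): sum = 99+101+99+110+119+113 = 641 → 02 81.
Zero-pad H(K) = 02 81 to 5 bytes: K' = 02 81 00 00 00.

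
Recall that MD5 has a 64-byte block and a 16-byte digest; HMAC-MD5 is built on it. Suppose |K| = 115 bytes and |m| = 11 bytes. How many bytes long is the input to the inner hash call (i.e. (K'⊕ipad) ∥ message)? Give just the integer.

Key is 115 > 64 bytes, so it is hashed to 16 bytes then zero-padded to 64: |K'| = 64.
Inner input = (K'⊕ipad) ∥ m → 64 + 11 = 75 bytes.

75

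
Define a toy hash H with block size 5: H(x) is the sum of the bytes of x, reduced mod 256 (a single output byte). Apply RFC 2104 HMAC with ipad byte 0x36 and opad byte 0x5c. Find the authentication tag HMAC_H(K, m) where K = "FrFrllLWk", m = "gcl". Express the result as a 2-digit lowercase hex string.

Key "FrFrllLWk" = 46 72 46 72 6c 6c 4c 57 6b is 9 bytes > B = 5, so hash it first: H(key) = 56, then zero-pad to 5 bytes: K' = 56 00 00 00 00.
K' ⊕ ipad = 60 36 36 36 36.  K' ⊕ opad = 0a 5c 5c 5c 5c.
Inner input = (K'⊕ipad) ∥ m = 60 36 36 36 36 ∥ 67 63 6c.
Inner hash: sum = 96+54+54+54+54+103+99+108 = 622; mod 256 = 110 → 6e.
Outer input = (K'⊕opad) ∥ inner = 0a 5c 5c 5c 5c ∥ 6e.
Outer hash (tag): sum = 10+92+92+92+92+110 = 488; mod 256 = 232 → e8.

e8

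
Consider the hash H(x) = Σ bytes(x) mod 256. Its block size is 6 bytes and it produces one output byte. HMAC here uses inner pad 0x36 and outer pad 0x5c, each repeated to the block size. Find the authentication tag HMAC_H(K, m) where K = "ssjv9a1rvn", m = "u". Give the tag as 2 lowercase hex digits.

db

Key "ssjv9a1rvn" = 73 73 6a 76 39 61 31 72 76 6e is 10 bytes > B = 6, so hash it first: H(key) = e7, then zero-pad to 6 bytes: K' = e7 00 00 00 00 00.
K' ⊕ ipad = d1 36 36 36 36 36.  K' ⊕ opad = bb 5c 5c 5c 5c 5c.
Inner input = (K'⊕ipad) ∥ m = d1 36 36 36 36 36 ∥ 75.
Inner hash: sum = 209+54+54+54+54+54+117 = 596; mod 256 = 84 → 54.
Outer input = (K'⊕opad) ∥ inner = bb 5c 5c 5c 5c 5c ∥ 54.
Outer hash (tag): sum = 187+92+92+92+92+92+84 = 731; mod 256 = 219 → db.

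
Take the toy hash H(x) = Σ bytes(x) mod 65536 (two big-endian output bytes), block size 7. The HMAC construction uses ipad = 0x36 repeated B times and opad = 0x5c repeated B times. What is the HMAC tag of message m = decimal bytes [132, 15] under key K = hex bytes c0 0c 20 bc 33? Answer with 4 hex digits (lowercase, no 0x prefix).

0445

Key hex bytes c0 0c 20 bc 33 is 5 bytes ≤ B = 7; zero-pad to 7 bytes: K' = c0 0c 20 bc 33 00 00.
K' ⊕ ipad = f6 3a 16 8a 05 36 36.  K' ⊕ opad = 9c 50 7c e0 6f 5c 5c.
Inner input = (K'⊕ipad) ∥ m = f6 3a 16 8a 05 36 36 ∥ 84 0f.
Inner hash: sum = 246+58+22+138+5+54+54+132+15 = 724 → 02 d4.
Outer input = (K'⊕opad) ∥ inner = 9c 50 7c e0 6f 5c 5c ∥ 02 d4.
Outer hash (tag): sum = 156+80+124+224+111+92+92+2+212 = 1093 → 04 45.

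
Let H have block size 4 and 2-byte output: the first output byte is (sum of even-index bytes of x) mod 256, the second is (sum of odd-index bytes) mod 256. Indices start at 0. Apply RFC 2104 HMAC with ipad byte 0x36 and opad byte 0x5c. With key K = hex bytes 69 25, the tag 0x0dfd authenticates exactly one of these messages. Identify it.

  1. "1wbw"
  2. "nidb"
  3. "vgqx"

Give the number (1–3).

3

Key hex bytes 69 25 is 2 bytes ≤ B = 4; zero-pad to 4 bytes: K' = 69 25 00 00.
K' ⊕ ipad = 5f 13 36 36; K' ⊕ opad = 35 79 5c 5c.
m1: inner = H(5f 13 36 36 31 77 62 77) = 28 37; tag = H(35 79 5c 5c 28 37) = b90c
m2: inner = H(5f 13 36 36 6e 69 64 62) = 67 14; tag = H(35 79 5c 5c 67 14) = f8e9
m3: inner = H(5f 13 36 36 76 67 71 78) = 7c 28; tag = H(35 79 5c 5c 7c 28) = 0dfd ← matches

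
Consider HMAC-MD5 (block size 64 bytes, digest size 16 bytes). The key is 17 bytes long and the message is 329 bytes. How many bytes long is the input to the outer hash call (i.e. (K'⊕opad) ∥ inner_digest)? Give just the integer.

80

Key is 17 ≤ 64 bytes, zero-padded: |K'| = 64.
Outer input = (K'⊕opad) ∥ H(inner) → 64 + 16 = 80 bytes.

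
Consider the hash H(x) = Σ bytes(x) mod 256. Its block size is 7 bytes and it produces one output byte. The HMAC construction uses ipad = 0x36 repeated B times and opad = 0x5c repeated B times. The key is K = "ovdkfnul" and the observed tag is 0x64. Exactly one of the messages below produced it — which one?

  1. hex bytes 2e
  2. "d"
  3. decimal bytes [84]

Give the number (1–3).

2

Key "ovdkfnul" = 6f 76 64 6b 66 6e 75 6c is 8 bytes > B = 7, so hash it first: H(key) = 69, then zero-pad to 7 bytes: K' = 69 00 00 00 00 00 00.
K' ⊕ ipad = 5f 36 36 36 36 36 36; K' ⊕ opad = 35 5c 5c 5c 5c 5c 5c.
m1: inner = H(5f 36 36 36 36 36 36 2e) = d1; tag = H(35 5c 5c 5c 5c 5c 5c d1) = 2e
m2: inner = H(5f 36 36 36 36 36 36 64) = 07; tag = H(35 5c 5c 5c 5c 5c 5c 07) = 64 ← matches
m3: inner = H(5f 36 36 36 36 36 36 54) = f7; tag = H(35 5c 5c 5c 5c 5c 5c f7) = 54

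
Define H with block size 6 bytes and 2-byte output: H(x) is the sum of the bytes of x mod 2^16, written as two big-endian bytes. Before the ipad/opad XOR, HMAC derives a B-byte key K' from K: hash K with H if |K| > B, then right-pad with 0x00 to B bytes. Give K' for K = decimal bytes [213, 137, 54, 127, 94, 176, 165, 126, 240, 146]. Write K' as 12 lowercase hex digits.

05c600000000

|K| = 10 > B = 6, so first hash the key.
H(K): sum = 213+137+54+127+94+176+165+126+240+146 = 1478 → 05 c6.
Zero-pad H(K) = 05 c6 to 6 bytes: K' = 05 c6 00 00 00 00.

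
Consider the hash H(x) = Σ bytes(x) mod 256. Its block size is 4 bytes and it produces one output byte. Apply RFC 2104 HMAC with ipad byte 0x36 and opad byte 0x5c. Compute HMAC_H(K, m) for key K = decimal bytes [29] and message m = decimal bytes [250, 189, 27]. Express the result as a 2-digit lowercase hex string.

Key decimal bytes [29] = 1d is 1 byte ≤ B = 4; zero-pad to 4 bytes: K' = 1d 00 00 00.
K' ⊕ ipad = 2b 36 36 36.  K' ⊕ opad = 41 5c 5c 5c.
Inner input = (K'⊕ipad) ∥ m = 2b 36 36 36 ∥ fa bd 1b.
Inner hash: sum = 43+54+54+54+250+189+27 = 671; mod 256 = 159 → 9f.
Outer input = (K'⊕opad) ∥ inner = 41 5c 5c 5c ∥ 9f.
Outer hash (tag): sum = 65+92+92+92+159 = 500; mod 256 = 244 → f4.

f4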